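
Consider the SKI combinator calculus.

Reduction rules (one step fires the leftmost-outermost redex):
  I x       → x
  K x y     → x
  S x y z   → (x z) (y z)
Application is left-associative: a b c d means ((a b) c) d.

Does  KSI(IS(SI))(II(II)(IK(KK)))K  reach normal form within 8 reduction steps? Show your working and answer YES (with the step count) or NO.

  start: KSI(IS(SI))(II(II)(IK(KK)))K
  [1] S(IS(SI))(II(II)(IK(KK)))K
  [2] IS(SI)K(II(II)(IK(KK))K)
  [3] S(SI)K(II(II)(IK(KK))K)
  [4] SI(II(II)(IK(KK))K)(K(II(II)(IK(KK))K))
  [5] I(K(II(II)(IK(KK))K))(II(II)(IK(KK))K(K(II(II)(IK(KK))K)))
  [6] K(II(II)(IK(KK))K)(II(II)(IK(KK))K(K(II(II)(IK(KK))K)))
  [7] II(II)(IK(KK))K
  [8] I(II)(IK(KK))K

Answer: NO — after 8 steps the term is I(II)(IK(KK))K, not yet normal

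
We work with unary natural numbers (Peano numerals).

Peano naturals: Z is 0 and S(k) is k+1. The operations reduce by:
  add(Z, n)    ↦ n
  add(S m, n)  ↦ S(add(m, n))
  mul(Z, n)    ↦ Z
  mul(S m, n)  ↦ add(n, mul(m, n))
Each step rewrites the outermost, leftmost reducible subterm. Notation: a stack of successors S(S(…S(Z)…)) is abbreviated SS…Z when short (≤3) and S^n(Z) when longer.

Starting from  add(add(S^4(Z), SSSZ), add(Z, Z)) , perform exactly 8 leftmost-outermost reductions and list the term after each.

  start: add(add(S^4(Z), SSSZ), add(Z, Z))
  [1] add(S(add(SSSZ, SSSZ)), add(Z, Z))
  [2] S(add(add(SSSZ, SSSZ), add(Z, Z)))
  [3] S(add(S(add(SSZ, SSSZ)), add(Z, Z)))
  [4] S(S(add(add(SSZ, SSSZ), add(Z, Z))))
  [5] S(S(add(S(add(SZ, SSSZ)), add(Z, Z))))
  [6] S(S(S(add(add(SZ, SSSZ), add(Z, Z)))))
  [7] S(S(S(add(S(add(Z, SSSZ)), add(Z, Z)))))
  [8] S(S(S(S(add(add(Z, SSSZ), add(Z, Z))))))

Answer: after 8 steps: S(S(S(S(add(add(Z, SSSZ), add(Z, Z))))))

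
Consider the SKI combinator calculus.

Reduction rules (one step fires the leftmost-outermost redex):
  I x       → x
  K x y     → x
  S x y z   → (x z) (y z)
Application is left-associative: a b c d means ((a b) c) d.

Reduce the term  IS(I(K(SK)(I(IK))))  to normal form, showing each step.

Answer: normal form = S(SK)  (in 3 steps)

Working:
  start: IS(I(K(SK)(I(IK))))
  [1] S(I(K(SK)(I(IK))))
  [2] S(K(SK)(I(IK)))
  [3] S(SK)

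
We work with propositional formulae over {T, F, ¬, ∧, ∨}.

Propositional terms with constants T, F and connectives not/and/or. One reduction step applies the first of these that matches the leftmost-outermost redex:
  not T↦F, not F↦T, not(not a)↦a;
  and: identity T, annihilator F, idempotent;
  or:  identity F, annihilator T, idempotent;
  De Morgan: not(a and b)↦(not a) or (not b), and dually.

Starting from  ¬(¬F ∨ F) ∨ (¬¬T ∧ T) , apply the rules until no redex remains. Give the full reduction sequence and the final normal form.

Answer: normal form = T  (in 6 steps)

Working:
  start: ¬(¬F ∨ F) ∨ (¬¬T ∧ T)
  →1  (¬¬F ∧ ¬F) ∨ (¬¬T ∧ T)
  →2  (F ∧ ¬F) ∨ (¬¬T ∧ T)
  →3  F ∨ (¬¬T ∧ T)
  →4  ¬¬T ∧ T
  →5  ¬¬T
  →6  T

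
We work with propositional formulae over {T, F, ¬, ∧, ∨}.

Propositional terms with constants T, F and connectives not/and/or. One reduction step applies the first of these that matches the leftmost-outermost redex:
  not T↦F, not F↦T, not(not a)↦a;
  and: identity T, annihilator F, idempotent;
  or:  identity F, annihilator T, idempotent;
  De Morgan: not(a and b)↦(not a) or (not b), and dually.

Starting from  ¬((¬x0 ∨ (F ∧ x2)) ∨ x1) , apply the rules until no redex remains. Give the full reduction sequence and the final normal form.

  start: ¬((¬x0 ∨ (F ∧ x2)) ∨ x1)
  →1  ¬(¬x0 ∨ (F ∧ x2)) ∧ ¬x1
  →2  (¬¬x0 ∧ ¬(F ∧ x2)) ∧ ¬x1
  →3  (x0 ∧ ¬(F ∧ x2)) ∧ ¬x1
  →4  (x0 ∧ (¬F ∨ ¬x2)) ∧ ¬x1
  →5  (x0 ∧ (T ∨ ¬x2)) ∧ ¬x1
  →6  (x0 ∧ T) ∧ ¬x1
  →7  x0 ∧ ¬x1

Answer: normal form = x0 ∧ ¬x1  (in 7 steps)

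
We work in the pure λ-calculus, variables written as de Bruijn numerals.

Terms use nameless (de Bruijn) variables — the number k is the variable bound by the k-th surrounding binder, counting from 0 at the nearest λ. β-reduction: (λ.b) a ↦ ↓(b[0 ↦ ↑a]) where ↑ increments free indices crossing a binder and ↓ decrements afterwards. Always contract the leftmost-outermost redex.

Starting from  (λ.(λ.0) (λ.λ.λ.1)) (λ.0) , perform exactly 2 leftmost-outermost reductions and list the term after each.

Answer: after 2 steps: λ.λ.λ.1

Derivation:
  start: (λ.(λ.0) (λ.λ.λ.1)) (λ.0)
  step 1: (λ.0) (λ.λ.λ.1)
  step 2: λ.λ.λ.1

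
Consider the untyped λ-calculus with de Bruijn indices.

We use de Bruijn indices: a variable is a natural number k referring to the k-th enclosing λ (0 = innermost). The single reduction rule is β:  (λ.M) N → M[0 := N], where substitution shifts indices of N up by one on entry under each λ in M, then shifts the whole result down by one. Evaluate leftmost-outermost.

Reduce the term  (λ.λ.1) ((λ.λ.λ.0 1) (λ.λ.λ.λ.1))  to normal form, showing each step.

  start: (λ.λ.1) ((λ.λ.λ.0 1) (λ.λ.λ.λ.1))
  →1  λ.(λ.λ.λ.0 1) (λ.λ.λ.λ.1)
  →2  λ.λ.λ.0 1

Answer: normal form = λ.λ.λ.0 1  (in 2 steps)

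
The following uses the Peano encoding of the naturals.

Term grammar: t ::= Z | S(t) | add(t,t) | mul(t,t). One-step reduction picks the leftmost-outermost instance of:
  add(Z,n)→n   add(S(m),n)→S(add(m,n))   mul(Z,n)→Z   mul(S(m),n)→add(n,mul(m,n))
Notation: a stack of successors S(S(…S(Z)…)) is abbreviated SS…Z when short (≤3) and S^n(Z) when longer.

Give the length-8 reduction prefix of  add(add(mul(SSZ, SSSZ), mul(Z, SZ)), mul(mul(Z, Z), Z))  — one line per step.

Answer: after 8 steps: S(S(add(add(S(add(Z, mul(SZ, SSSZ))), mul(Z, SZ)), mul(mul(Z, Z), Z))))

Working:
  start: add(add(mul(SSZ, SSSZ), mul(Z, SZ)), mul(mul(Z, Z), Z))
  step 1: add(add(add(SSSZ, mul(SZ, SSSZ)), mul(Z, SZ)), mul(mul(Z, Z), Z))
  step 2: add(add(S(add(SSZ, mul(SZ, SSSZ))), mul(Z, SZ)), mul(mul(Z, Z), Z))
  step 3: add(S(add(add(SSZ, mul(SZ, SSSZ)), mul(Z, SZ))), mul(mul(Z, Z), Z))
  step 4: S(add(add(add(SSZ, mul(SZ, SSSZ)), mul(Z, SZ)), mul(mul(Z, Z), Z)))
  step 5: S(add(add(S(add(SZ, mul(SZ, SSSZ))), mul(Z, SZ)), mul(mul(Z, Z), Z)))
  step 6: S(add(S(add(add(SZ, mul(SZ, SSSZ)), mul(Z, SZ))), mul(mul(Z, Z), Z)))
  step 7: S(S(add(add(add(SZ, mul(SZ, SSSZ)), mul(Z, SZ)), mul(mul(Z, Z), Z))))
  step 8: S(S(add(add(S(add(Z, mul(SZ, SSSZ))), mul(Z, SZ)), mul(mul(Z, Z), Z))))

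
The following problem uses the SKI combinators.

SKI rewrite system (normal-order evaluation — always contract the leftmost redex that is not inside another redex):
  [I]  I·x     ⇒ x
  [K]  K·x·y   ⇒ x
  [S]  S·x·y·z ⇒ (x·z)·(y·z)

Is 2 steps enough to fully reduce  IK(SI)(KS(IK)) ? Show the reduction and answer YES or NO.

Answer: YES — reaches normal form SI in 2 ≤ 2 steps

Derivation:
  start: IK(SI)(KS(IK))
  [1] K(SI)(KS(IK))
  [2] SI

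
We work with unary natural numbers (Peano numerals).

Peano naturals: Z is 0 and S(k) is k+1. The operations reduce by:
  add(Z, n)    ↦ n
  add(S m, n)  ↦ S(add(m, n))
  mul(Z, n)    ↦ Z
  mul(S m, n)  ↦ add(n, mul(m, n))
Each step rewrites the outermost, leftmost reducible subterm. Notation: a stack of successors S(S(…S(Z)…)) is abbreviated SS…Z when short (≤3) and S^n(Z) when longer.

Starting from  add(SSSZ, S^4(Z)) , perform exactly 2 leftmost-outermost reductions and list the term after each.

  start: add(SSSZ, S^4(Z))
  [1] S(add(SSZ, S^4(Z)))
  [2] S(S(add(SZ, S^4(Z))))

Answer: after 2 steps: S(S(add(SZ, S^4(Z))))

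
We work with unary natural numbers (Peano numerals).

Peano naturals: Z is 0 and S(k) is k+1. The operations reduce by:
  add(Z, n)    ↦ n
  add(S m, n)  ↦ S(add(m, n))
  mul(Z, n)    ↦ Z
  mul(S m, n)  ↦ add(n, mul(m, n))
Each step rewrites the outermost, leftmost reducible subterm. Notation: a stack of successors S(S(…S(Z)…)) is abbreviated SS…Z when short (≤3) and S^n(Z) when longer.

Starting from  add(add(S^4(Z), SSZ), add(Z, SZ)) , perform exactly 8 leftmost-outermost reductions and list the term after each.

Answer: after 8 steps: S(S(S(S(add(add(Z, SSZ), add(Z, SZ))))))

Working:
  start: add(add(S^4(Z), SSZ), add(Z, SZ))
  [1] add(S(add(SSSZ, SSZ)), add(Z, SZ))
  [2] S(add(add(SSSZ, SSZ), add(Z, SZ)))
  [3] S(add(S(add(SSZ, SSZ)), add(Z, SZ)))
  [4] S(S(add(add(SSZ, SSZ), add(Z, SZ))))
  [5] S(S(add(S(add(SZ, SSZ)), add(Z, SZ))))
  [6] S(S(S(add(add(SZ, SSZ), add(Z, SZ)))))
  [7] S(S(S(add(S(add(Z, SSZ)), add(Z, SZ)))))
  [8] S(S(S(S(add(add(Z, SSZ), add(Z, SZ))))))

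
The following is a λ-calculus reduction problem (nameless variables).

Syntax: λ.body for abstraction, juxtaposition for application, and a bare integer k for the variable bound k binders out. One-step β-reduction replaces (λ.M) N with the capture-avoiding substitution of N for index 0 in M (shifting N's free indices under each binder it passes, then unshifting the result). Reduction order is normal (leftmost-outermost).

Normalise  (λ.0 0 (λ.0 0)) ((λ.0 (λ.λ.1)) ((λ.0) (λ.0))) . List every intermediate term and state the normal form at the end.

  start: (λ.0 0 (λ.0 0)) ((λ.0 (λ.λ.1)) ((λ.0) (λ.0)))
  step 1: (λ.0 (λ.λ.1)) ((λ.0) (λ.0)) ((λ.0 (λ.λ.1)) ((λ.0) (λ.0))) (λ.0 0)
  step 2: (λ.0) (λ.0) (λ.λ.1) ((λ.0 (λ.λ.1)) ((λ.0) (λ.0))) (λ.0 0)
  step 3: (λ.0) (λ.λ.1) ((λ.0 (λ.λ.1)) ((λ.0) (λ.0))) (λ.0 0)
  step 4: (λ.λ.1) ((λ.0 (λ.λ.1)) ((λ.0) (λ.0))) (λ.0 0)
  step 5: (λ.(λ.0 (λ.λ.1)) ((λ.0) (λ.0))) (λ.0 0)
  step 6: (λ.0 (λ.λ.1)) ((λ.0) (λ.0))
  step 7: (λ.0) (λ.0) (λ.λ.1)
  step 8: (λ.0) (λ.λ.1)
  step 9: λ.λ.1

Answer: normal form = λ.λ.1  (in 9 steps)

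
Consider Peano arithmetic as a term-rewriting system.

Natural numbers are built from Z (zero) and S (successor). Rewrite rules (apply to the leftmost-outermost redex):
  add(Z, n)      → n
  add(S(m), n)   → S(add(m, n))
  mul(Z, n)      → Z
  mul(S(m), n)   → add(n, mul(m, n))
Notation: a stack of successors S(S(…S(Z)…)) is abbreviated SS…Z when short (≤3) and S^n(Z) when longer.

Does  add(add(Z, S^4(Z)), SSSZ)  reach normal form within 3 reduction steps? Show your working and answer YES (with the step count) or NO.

Answer: NO — after 3 steps the term is S(S(add(SSZ, SSSZ))), not yet normal

Derivation:
  start: add(add(Z, S^4(Z)), SSSZ)
  [1] add(S^4(Z), SSSZ)
  [2] S(add(SSSZ, SSSZ))
  [3] S(S(add(SSZ, SSSZ)))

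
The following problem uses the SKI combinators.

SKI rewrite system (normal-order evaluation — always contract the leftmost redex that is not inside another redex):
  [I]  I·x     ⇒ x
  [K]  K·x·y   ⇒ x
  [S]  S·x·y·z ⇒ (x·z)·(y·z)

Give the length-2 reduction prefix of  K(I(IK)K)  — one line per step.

Answer: after 2 steps: K(KK)

Derivation:
  start: K(I(IK)K)
  →1  K(IKK)
  →2  K(KK)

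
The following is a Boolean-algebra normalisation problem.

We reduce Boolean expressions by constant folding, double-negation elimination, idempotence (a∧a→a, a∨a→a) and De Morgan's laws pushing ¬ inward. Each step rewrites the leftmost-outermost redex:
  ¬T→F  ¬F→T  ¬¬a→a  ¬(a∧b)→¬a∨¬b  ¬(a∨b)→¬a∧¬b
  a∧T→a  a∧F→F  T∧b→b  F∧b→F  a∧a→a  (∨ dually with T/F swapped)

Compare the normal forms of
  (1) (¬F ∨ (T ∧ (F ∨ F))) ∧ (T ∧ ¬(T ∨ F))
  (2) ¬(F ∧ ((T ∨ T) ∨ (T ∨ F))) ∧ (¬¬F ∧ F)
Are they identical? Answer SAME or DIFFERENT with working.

Term A:
  start: (¬F ∨ (T ∧ (F ∨ F))) ∧ (T ∧ ¬(T ∨ F))
  step 1: (T ∨ (T ∧ (F ∨ F))) ∧ (T ∧ ¬(T ∨ F))
  step 2: T ∧ (T ∧ ¬(T ∨ F))
  step 3: T ∧ ¬(T ∨ F)
  step 4: ¬(T ∨ F)
  step 5: ¬T ∧ ¬F
  step 6: F ∧ ¬F
  step 7: F

Term B:
  start: ¬(F ∧ ((T ∨ T) ∨ (T ∨ F))) ∧ (¬¬F ∧ F)
  step 1: (¬F ∨ ¬((T ∨ T) ∨ (T ∨ F))) ∧ (¬¬F ∧ F)
  step 2: (T ∨ ¬((T ∨ T) ∨ (T ∨ F))) ∧ (¬¬F ∧ F)
  step 3: T ∧ (¬¬F ∧ F)
  step 4: ¬¬F ∧ F
  step 5: F

Answer: SAME — A ⇓ F, B ⇓ F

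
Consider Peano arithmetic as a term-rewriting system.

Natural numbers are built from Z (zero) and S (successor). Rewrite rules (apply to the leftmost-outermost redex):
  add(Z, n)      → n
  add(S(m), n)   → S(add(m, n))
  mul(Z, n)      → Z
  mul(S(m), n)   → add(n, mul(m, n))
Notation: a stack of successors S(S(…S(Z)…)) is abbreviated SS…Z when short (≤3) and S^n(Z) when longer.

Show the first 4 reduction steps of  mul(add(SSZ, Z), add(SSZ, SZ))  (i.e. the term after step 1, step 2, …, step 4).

  start: mul(add(SSZ, Z), add(SSZ, SZ))
  →1  mul(S(add(SZ, Z)), add(SSZ, SZ))
  →2  add(add(SSZ, SZ), mul(add(SZ, Z), add(SSZ, SZ)))
  →3  add(S(add(SZ, SZ)), mul(add(SZ, Z), add(SSZ, SZ)))
  →4  S(add(add(SZ, SZ), mul(add(SZ, Z), add(SSZ, SZ))))

Answer: after 4 steps: S(add(add(SZ, SZ), mul(add(SZ, Z), add(SSZ, SZ))))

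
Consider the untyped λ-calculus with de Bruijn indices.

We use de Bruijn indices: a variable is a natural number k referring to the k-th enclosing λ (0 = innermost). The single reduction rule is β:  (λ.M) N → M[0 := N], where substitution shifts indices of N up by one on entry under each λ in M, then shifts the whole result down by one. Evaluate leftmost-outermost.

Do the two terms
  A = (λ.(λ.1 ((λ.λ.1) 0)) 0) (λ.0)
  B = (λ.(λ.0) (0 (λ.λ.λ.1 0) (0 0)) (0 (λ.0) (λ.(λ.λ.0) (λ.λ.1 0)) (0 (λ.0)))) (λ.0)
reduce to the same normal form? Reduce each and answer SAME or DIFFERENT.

Term A:
  start: (λ.(λ.1 ((λ.λ.1) 0)) 0) (λ.0)
  step 1: (λ.(λ.0) ((λ.λ.1) 0)) (λ.0)
  step 2: (λ.0) ((λ.λ.1) (λ.0))
  step 3: (λ.λ.1) (λ.0)
  step 4: λ.λ.0

Term B:
  start: (λ.(λ.0) (0 (λ.λ.λ.1 0) (0 0)) (0 (λ.0) (λ.(λ.λ.0) (λ.λ.1 0)) (0 (λ.0)))) (λ.0)
  step 1: (λ.0) ((λ.0) (λ.λ.λ.1 0) ((λ.0) (λ.0))) ((λ.0) (λ.0) (λ.(λ.λ.0) (λ.λ.1 0)) ((λ.0) (λ.0)))
  step 2: (λ.0) (λ.λ.λ.1 0) ((λ.0) (λ.0)) ((λ.0) (λ.0) (λ.(λ.λ.0) (λ.λ.1 0)) ((λ.0) (λ.0)))
  step 3: (λ.λ.λ.1 0) ((λ.0) (λ.0)) ((λ.0) (λ.0) (λ.(λ.λ.0) (λ.λ.1 0)) ((λ.0) (λ.0)))
  step 4: (λ.λ.1 0) ((λ.0) (λ.0) (λ.(λ.λ.0) (λ.λ.1 0)) ((λ.0) (λ.0)))
  step 5: λ.(λ.0) (λ.0) (λ.(λ.λ.0) (λ.λ.1 0)) ((λ.0) (λ.0)) 0
  step 6: λ.(λ.0) (λ.(λ.λ.0) (λ.λ.1 0)) ((λ.0) (λ.0)) 0
  step 7: λ.(λ.(λ.λ.0) (λ.λ.1 0)) ((λ.0) (λ.0)) 0
  step 8: λ.(λ.λ.0) (λ.λ.1 0) 0
  step 9: λ.(λ.0) 0
  step 10: λ.0

Answer: DIFFERENT — A ⇓ λ.λ.0, B ⇓ λ.0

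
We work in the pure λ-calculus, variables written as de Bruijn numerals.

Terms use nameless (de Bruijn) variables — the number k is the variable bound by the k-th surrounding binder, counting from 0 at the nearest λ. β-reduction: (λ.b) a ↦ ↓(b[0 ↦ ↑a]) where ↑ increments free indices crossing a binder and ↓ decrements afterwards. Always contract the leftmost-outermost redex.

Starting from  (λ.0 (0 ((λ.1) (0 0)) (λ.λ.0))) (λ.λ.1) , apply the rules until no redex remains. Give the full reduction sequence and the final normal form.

  start: (λ.0 (0 ((λ.1) (0 0)) (λ.λ.0))) (λ.λ.1)
  →1  (λ.λ.1) ((λ.λ.1) ((λ.λ.λ.1) ((λ.λ.1) (λ.λ.1))) (λ.λ.0))
  →2  λ.(λ.λ.1) ((λ.λ.λ.1) ((λ.λ.1) (λ.λ.1))) (λ.λ.0)
  →3  λ.(λ.(λ.λ.λ.1) ((λ.λ.1) (λ.λ.1))) (λ.λ.0)
  →4  λ.(λ.λ.λ.1) ((λ.λ.1) (λ.λ.1))
  →5  λ.λ.λ.1

Answer: normal form = λ.λ.λ.1  (in 5 steps)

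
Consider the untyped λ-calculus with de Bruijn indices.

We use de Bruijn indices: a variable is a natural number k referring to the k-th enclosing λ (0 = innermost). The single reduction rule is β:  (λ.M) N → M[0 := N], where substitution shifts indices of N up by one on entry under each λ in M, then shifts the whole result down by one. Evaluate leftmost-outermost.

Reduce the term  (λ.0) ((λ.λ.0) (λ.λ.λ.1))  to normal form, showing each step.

Answer: normal form = λ.0  (in 2 steps)

Derivation:
  start: (λ.0) ((λ.λ.0) (λ.λ.λ.1))
  [1] (λ.λ.0) (λ.λ.λ.1)
  [2] λ.0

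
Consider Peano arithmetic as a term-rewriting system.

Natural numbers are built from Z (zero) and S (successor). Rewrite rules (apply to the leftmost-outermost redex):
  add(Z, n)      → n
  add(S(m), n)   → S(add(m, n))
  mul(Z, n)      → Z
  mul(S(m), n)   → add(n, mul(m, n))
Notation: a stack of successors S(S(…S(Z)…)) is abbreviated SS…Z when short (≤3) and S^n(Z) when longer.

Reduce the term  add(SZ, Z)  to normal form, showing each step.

  start: add(SZ, Z)
  step 1: S(add(Z, Z))
  step 2: SZ

Answer: normal form = SZ  (in 2 steps)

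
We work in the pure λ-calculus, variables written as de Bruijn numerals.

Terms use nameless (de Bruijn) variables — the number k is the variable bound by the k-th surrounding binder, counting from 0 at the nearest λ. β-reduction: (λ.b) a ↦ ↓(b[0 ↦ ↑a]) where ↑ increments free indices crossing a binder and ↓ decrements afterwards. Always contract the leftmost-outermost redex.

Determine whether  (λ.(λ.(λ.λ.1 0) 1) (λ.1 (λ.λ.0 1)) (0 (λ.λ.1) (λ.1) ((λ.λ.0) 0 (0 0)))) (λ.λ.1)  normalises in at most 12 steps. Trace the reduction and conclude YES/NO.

  start: (λ.(λ.(λ.λ.1 0) 1) (λ.1 (λ.λ.0 1)) (0 (λ.λ.1) (λ.1) ((λ.λ.0) 0 (0 0)))) (λ.λ.1)
  →1  (λ.(λ.λ.1 0) (λ.λ.1)) (λ.(λ.λ.1) (λ.λ.0 1)) ((λ.λ.1) (λ.λ.1) (λ.λ.λ.1) ((λ.λ.0) (λ.λ.1) ((λ.λ.1) (λ.λ.1))))
  →2  (λ.λ.1 0) (λ.λ.1) ((λ.λ.1) (λ.λ.1) (λ.λ.λ.1) ((λ.λ.0) (λ.λ.1) ((λ.λ.1) (λ.λ.1))))
  →3  (λ.(λ.λ.1) 0) ((λ.λ.1) (λ.λ.1) (λ.λ.λ.1) ((λ.λ.0) (λ.λ.1) ((λ.λ.1) (λ.λ.1))))
  →4  (λ.λ.1) ((λ.λ.1) (λ.λ.1) (λ.λ.λ.1) ((λ.λ.0) (λ.λ.1) ((λ.λ.1) (λ.λ.1))))
  →5  λ.(λ.λ.1) (λ.λ.1) (λ.λ.λ.1) ((λ.λ.0) (λ.λ.1) ((λ.λ.1) (λ.λ.1)))
  →6  λ.(λ.λ.λ.1) (λ.λ.λ.1) ((λ.λ.0) (λ.λ.1) ((λ.λ.1) (λ.λ.1)))
  →7  λ.(λ.λ.1) ((λ.λ.0) (λ.λ.1) ((λ.λ.1) (λ.λ.1)))
  →8  λ.λ.(λ.λ.0) (λ.λ.1) ((λ.λ.1) (λ.λ.1))
  →9  λ.λ.(λ.0) ((λ.λ.1) (λ.λ.1))
  →10  λ.λ.(λ.λ.1) (λ.λ.1)
  →11  λ.λ.λ.λ.λ.1

Answer: YES — reaches normal form λ.λ.λ.λ.λ.1 in 11 ≤ 12 steps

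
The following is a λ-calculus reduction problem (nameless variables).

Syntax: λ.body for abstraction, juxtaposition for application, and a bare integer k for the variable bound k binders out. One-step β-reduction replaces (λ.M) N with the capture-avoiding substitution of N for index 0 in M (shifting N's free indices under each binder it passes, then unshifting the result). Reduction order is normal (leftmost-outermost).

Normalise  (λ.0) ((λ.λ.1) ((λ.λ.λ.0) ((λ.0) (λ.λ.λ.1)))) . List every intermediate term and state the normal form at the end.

Answer: normal form = λ.λ.λ.0  (in 3 steps)

Derivation:
  start: (λ.0) ((λ.λ.1) ((λ.λ.λ.0) ((λ.0) (λ.λ.λ.1))))
  →1  (λ.λ.1) ((λ.λ.λ.0) ((λ.0) (λ.λ.λ.1)))
  →2  λ.(λ.λ.λ.0) ((λ.0) (λ.λ.λ.1))
  →3  λ.λ.λ.0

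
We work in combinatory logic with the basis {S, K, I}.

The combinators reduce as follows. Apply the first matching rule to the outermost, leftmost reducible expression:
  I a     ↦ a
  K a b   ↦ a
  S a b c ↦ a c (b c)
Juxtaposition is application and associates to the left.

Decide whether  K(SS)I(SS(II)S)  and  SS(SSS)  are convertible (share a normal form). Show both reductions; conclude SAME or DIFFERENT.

Term A:
  start: K(SS)I(SS(II)S)
  step 1: SS(SS(II)S)
  step 2: SS(SS(IIS))
  step 3: SS(SS(IS))
  step 4: SS(SSS)

Term B:
  start: SS(SSS)

Answer: SAME — A ⇓ SS(SSS), B ⇓ SS(SSS)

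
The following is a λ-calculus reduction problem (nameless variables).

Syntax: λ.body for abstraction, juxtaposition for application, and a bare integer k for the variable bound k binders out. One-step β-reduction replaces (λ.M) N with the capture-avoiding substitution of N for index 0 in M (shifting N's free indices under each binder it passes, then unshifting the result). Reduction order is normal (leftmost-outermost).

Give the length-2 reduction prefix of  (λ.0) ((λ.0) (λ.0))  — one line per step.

Answer: after 2 steps: λ.0

Derivation:
  start: (λ.0) ((λ.0) (λ.0))
  [1] (λ.0) (λ.0)
  [2] λ.0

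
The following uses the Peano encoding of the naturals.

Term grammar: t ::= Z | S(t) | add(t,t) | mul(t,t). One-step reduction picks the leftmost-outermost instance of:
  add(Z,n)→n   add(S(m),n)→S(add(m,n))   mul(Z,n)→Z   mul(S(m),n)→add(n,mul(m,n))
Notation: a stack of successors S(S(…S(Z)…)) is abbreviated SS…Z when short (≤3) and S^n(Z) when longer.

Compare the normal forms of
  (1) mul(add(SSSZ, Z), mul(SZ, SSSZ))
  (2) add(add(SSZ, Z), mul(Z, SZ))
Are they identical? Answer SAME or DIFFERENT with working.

Answer: DIFFERENT — A ⇓ S^9(Z), B ⇓ SSZ

Working:
Term A:
  start: mul(add(SSSZ, Z), mul(SZ, SSSZ))
  →1  mul(S(add(SSZ, Z)), mul(SZ, SSSZ))
  →2  add(mul(SZ, SSSZ), mul(add(SSZ, Z), mul(SZ, SSSZ)))
  →3  add(add(SSSZ, mul(Z, SSSZ)), mul(add(SSZ, Z), mul(SZ, SSSZ)))
  →4  add(S(add(SSZ, mul(Z, SSSZ))), mul(add(SSZ, Z), mul(SZ, SSSZ)))
  →5  S(add(add(SSZ, mul(Z, SSSZ)), mul(add(SSZ, Z), mul(SZ, SSSZ))))
  →6  S(add(S(add(SZ, mul(Z, SSSZ))), mul(add(SSZ, Z), mul(SZ, SSSZ))))
  →7  S(S(add(add(SZ, mul(Z, SSSZ)), mul(add(SSZ, Z), mul(SZ, SSSZ)))))
  →8  S(S(add(S(add(Z, mul(Z, SSSZ))), mul(add(SSZ, Z), mul(SZ, SSSZ)))))
  →9  S(S(S(add(add(Z, mul(Z, SSSZ)), mul(add(SSZ, Z), mul(SZ, SSSZ))))))
  →10  S(S(S(add(mul(Z, SSSZ), mul(add(SSZ, Z), mul(SZ, SSSZ))))))
  →11  S(S(S(add(Z, mul(add(SSZ, Z), mul(SZ, SSSZ))))))
  →12  S(S(S(mul(add(SSZ, Z), mul(SZ, SSSZ)))))
  →13  S(S(S(mul(S(add(SZ, Z)), mul(SZ, SSSZ)))))
  →14  S(S(S(add(mul(SZ, SSSZ), mul(add(SZ, Z), mul(SZ, SSSZ))))))
  →15  S(S(S(add(add(SSSZ, mul(Z, SSSZ)), mul(add(SZ, Z), mul(SZ, SSSZ))))))
  →16  S(S(S(add(S(add(SSZ, mul(Z, SSSZ))), mul(add(SZ, Z), mul(SZ, SSSZ))))))
  →17  S(S(S(S(add(add(SSZ, mul(Z, SSSZ)), mul(add(SZ, Z), mul(SZ, SSSZ)))))))
  →18  S(S(S(S(add(S(add(SZ, mul(Z, SSSZ))), mul(add(SZ, Z), mul(SZ, SSSZ)))))))
  →19  S(S(S(S(S(add(add(SZ, mul(Z, SSSZ)), mul(add(SZ, Z), mul(SZ, SSSZ))))))))
  →20  S(S(S(S(S(add(S(add(Z, mul(Z, SSSZ))), mul(add(SZ, Z), mul(SZ, SSSZ))))))))
  →21  S(S(S(S(S(S(add(add(Z, mul(Z, SSSZ)), mul(add(SZ, Z), mul(SZ, SSSZ)))))))))
  →22  S(S(S(S(S(S(add(mul(Z, SSSZ), mul(add(SZ, Z), mul(SZ, SSSZ)))))))))
  →23  S(S(S(S(S(S(add(Z, mul(add(SZ, Z), mul(SZ, SSSZ)))))))))
  →24  S(S(S(S(S(S(mul(add(SZ, Z), mul(SZ, SSSZ))))))))
  →25  S(S(S(S(S(S(mul(S(add(Z, Z)), mul(SZ, SSSZ))))))))
  →26  S(S(S(S(S(S(add(mul(SZ, SSSZ), mul(add(Z, Z), mul(SZ, SSSZ)))))))))
  →27  S(S(S(S(S(S(add(add(SSSZ, mul(Z, SSSZ)), mul(add(Z, Z), mul(SZ, SSSZ)))))))))
  →28  S(S(S(S(S(S(add(S(add(SSZ, mul(Z, SSSZ))), mul(add(Z, Z), mul(SZ, SSSZ)))))))))
  →29  S(S(S(S(S(S(S(add(add(SSZ, mul(Z, SSSZ)), mul(add(Z, Z), mul(SZ, SSSZ))))))))))
  →30  S(S(S(S(S(S(S(add(S(add(SZ, mul(Z, SSSZ))), mul(add(Z, Z), mul(SZ, SSSZ))))))))))
  →31  S(S(S(S(S(S(S(S(add(add(SZ, mul(Z, SSSZ)), mul(add(Z, Z), mul(SZ, SSSZ)))))))))))
  →32  S(S(S(S(S(S(S(S(add(S(add(Z, mul(Z, SSSZ))), mul(add(Z, Z), mul(SZ, SSSZ)))))))))))
  →33  S(S(S(S(S(S(S(S(S(add(add(Z, mul(Z, SSSZ)), mul(add(Z, Z), mul(SZ, SSSZ))))))))))))
  →34  S(S(S(S(S(S(S(S(S(add(mul(Z, SSSZ), mul(add(Z, Z), mul(SZ, SSSZ))))))))))))
  →35  S(S(S(S(S(S(S(S(S(add(Z, mul(add(Z, Z), mul(SZ, SSSZ))))))))))))
  →36  S(S(S(S(S(S(S(S(S(mul(add(Z, Z), mul(SZ, SSSZ)))))))))))
  →37  S(S(S(S(S(S(S(S(S(mul(Z, mul(SZ, SSSZ)))))))))))
  →38  S^9(Z)

Term B:
  start: add(add(SSZ, Z), mul(Z, SZ))
  →1  add(S(add(SZ, Z)), mul(Z, SZ))
  →2  S(add(add(SZ, Z), mul(Z, SZ)))
  →3  S(add(S(add(Z, Z)), mul(Z, SZ)))
  →4  S(S(add(add(Z, Z), mul(Z, SZ))))
  →5  S(S(add(Z, mul(Z, SZ))))
  →6  S(S(mul(Z, SZ)))
  →7  SSZ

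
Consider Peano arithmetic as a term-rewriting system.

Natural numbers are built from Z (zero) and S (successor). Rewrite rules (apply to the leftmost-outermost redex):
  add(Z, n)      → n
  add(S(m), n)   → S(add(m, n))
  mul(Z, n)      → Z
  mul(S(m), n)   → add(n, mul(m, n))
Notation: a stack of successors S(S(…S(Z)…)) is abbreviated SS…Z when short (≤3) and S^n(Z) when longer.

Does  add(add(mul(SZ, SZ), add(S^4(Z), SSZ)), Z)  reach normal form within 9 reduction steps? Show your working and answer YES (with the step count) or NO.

Answer: NO — after 9 steps the term is S(S(add(add(SSSZ, SSZ), Z))), not yet normal

Working:
  start: add(add(mul(SZ, SZ), add(S^4(Z), SSZ)), Z)
  step 1: add(add(add(SZ, mul(Z, SZ)), add(S^4(Z), SSZ)), Z)
  step 2: add(add(S(add(Z, mul(Z, SZ))), add(S^4(Z), SSZ)), Z)
  step 3: add(S(add(add(Z, mul(Z, SZ)), add(S^4(Z), SSZ))), Z)
  step 4: S(add(add(add(Z, mul(Z, SZ)), add(S^4(Z), SSZ)), Z))
  step 5: S(add(add(mul(Z, SZ), add(S^4(Z), SSZ)), Z))
  step 6: S(add(add(Z, add(S^4(Z), SSZ)), Z))
  step 7: S(add(add(S^4(Z), SSZ), Z))
  step 8: S(add(S(add(SSSZ, SSZ)), Z))
  step 9: S(S(add(add(SSSZ, SSZ), Z)))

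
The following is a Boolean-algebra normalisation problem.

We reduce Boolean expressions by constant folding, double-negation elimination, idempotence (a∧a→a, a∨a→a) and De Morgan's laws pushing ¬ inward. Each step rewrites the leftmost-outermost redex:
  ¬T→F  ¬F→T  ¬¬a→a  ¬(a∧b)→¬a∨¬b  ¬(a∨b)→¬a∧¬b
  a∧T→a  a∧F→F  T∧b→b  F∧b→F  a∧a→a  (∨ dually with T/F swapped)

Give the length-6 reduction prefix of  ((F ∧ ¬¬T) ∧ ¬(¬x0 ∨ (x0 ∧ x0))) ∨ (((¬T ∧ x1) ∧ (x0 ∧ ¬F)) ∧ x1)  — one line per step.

  start: ((F ∧ ¬¬T) ∧ ¬(¬x0 ∨ (x0 ∧ x0))) ∨ (((¬T ∧ x1) ∧ (x0 ∧ ¬F)) ∧ x1)
  →1  (F ∧ ¬(¬x0 ∨ (x0 ∧ x0))) ∨ (((¬T ∧ x1) ∧ (x0 ∧ ¬F)) ∧ x1)
  →2  F ∨ (((¬T ∧ x1) ∧ (x0 ∧ ¬F)) ∧ x1)
  →3  ((¬T ∧ x1) ∧ (x0 ∧ ¬F)) ∧ x1
  →4  ((F ∧ x1) ∧ (x0 ∧ ¬F)) ∧ x1
  →5  (F ∧ (x0 ∧ ¬F)) ∧ x1
  →6  F ∧ x1

Answer: after 6 steps: F ∧ x1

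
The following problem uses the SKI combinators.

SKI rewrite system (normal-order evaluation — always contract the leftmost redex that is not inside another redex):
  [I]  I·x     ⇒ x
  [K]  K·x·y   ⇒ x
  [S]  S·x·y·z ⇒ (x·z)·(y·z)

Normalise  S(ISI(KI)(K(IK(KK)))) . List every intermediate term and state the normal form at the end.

Answer: normal form = S(K(KK))  (in 5 steps)

Reduction:
  start: S(ISI(KI)(K(IK(KK))))
  step 1: S(SI(KI)(K(IK(KK))))
  step 2: S(I(K(IK(KK)))(KI(K(IK(KK)))))
  step 3: S(K(IK(KK))(KI(K(IK(KK)))))
  step 4: S(IK(KK))
  step 5: S(K(KK))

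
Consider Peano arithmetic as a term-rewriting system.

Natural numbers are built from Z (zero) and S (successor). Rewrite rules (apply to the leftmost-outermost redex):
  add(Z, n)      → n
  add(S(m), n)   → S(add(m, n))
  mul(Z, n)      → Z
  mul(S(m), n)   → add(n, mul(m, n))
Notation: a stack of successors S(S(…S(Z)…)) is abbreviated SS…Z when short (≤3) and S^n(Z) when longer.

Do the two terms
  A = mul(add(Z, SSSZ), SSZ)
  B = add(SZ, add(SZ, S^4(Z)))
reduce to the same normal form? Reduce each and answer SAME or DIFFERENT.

Answer: SAME — A ⇓ S^6(Z), B ⇓ S^6(Z)

Derivation:
Term A:
  start: mul(add(Z, SSSZ), SSZ)
  →1  mul(SSSZ, SSZ)
  →2  add(SSZ, mul(SSZ, SSZ))
  →3  S(add(SZ, mul(SSZ, SSZ)))
  →4  S(S(add(Z, mul(SSZ, SSZ))))
  →5  S(S(mul(SSZ, SSZ)))
  →6  S(S(add(SSZ, mul(SZ, SSZ))))
  →7  S(S(S(add(SZ, mul(SZ, SSZ)))))
  →8  S(S(S(S(add(Z, mul(SZ, SSZ))))))
  →9  S(S(S(S(mul(SZ, SSZ)))))
  →10  S(S(S(S(add(SSZ, mul(Z, SSZ))))))
  →11  S(S(S(S(S(add(SZ, mul(Z, SSZ)))))))
  →12  S(S(S(S(S(S(add(Z, mul(Z, SSZ))))))))
  →13  S(S(S(S(S(S(mul(Z, SSZ)))))))
  →14  S^6(Z)

Term B:
  start: add(SZ, add(SZ, S^4(Z)))
  →1  S(add(Z, add(SZ, S^4(Z))))
  →2  S(add(SZ, S^4(Z)))
  →3  S(S(add(Z, S^4(Z))))
  →4  S^6(Z)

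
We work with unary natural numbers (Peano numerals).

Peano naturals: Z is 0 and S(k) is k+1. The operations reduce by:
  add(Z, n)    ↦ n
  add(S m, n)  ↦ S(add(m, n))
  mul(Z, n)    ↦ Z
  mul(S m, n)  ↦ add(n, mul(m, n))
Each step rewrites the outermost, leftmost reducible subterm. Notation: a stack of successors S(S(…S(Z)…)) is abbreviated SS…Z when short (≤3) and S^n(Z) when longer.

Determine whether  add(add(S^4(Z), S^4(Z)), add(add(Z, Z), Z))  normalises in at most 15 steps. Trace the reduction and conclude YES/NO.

  start: add(add(S^4(Z), S^4(Z)), add(add(Z, Z), Z))
  step 1: add(S(add(SSSZ, S^4(Z))), add(add(Z, Z), Z))
  step 2: S(add(add(SSSZ, S^4(Z)), add(add(Z, Z), Z)))
  step 3: S(add(S(add(SSZ, S^4(Z))), add(add(Z, Z), Z)))
  step 4: S(S(add(add(SSZ, S^4(Z)), add(add(Z, Z), Z))))
  step 5: S(S(add(S(add(SZ, S^4(Z))), add(add(Z, Z), Z))))
  step 6: S(S(S(add(add(SZ, S^4(Z)), add(add(Z, Z), Z)))))
  step 7: S(S(S(add(S(add(Z, S^4(Z))), add(add(Z, Z), Z)))))
  step 8: S(S(S(S(add(add(Z, S^4(Z)), add(add(Z, Z), Z))))))
  step 9: S(S(S(S(add(S^4(Z), add(add(Z, Z), Z))))))
  step 10: S(S(S(S(S(add(SSSZ, add(add(Z, Z), Z)))))))
  step 11: S(S(S(S(S(S(add(SSZ, add(add(Z, Z), Z))))))))
  step 12: S(S(S(S(S(S(S(add(SZ, add(add(Z, Z), Z)))))))))
  step 13: S(S(S(S(S(S(S(S(add(Z, add(add(Z, Z), Z))))))))))
  step 14: S(S(S(S(S(S(S(S(add(add(Z, Z), Z)))))))))
  step 15: S(S(S(S(S(S(S(S(add(Z, Z)))))))))

Answer: NO — after 15 steps the term is S(S(S(S(S(S(S(S(add(Z, Z))))))))), not yet normal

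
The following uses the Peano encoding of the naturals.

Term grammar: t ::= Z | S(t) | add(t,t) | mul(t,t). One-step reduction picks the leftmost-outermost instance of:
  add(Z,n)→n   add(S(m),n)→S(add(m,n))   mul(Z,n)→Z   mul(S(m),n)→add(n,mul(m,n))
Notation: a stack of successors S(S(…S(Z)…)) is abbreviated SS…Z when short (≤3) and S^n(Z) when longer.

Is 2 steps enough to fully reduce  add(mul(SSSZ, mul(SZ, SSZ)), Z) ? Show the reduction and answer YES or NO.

  start: add(mul(SSSZ, mul(SZ, SSZ)), Z)
  →1  add(add(mul(SZ, SSZ), mul(SSZ, mul(SZ, SSZ))), Z)
  →2  add(add(add(SSZ, mul(Z, SSZ)), mul(SSZ, mul(SZ, SSZ))), Z)

Answer: NO — after 2 steps the term is add(add(add(SSZ, mul(Z, SSZ)), mul(SSZ, mul(SZ, SSZ))), Z), not yet normal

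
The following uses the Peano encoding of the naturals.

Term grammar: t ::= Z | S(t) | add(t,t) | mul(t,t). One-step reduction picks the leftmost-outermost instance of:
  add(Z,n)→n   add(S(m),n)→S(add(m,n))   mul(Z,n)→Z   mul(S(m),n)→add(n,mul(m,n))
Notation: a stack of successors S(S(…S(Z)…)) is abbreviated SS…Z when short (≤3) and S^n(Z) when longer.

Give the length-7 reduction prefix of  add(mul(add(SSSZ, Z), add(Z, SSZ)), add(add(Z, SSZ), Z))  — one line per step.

  start: add(mul(add(SSSZ, Z), add(Z, SSZ)), add(add(Z, SSZ), Z))
  →1  add(mul(S(add(SSZ, Z)), add(Z, SSZ)), add(add(Z, SSZ), Z))
  →2  add(add(add(Z, SSZ), mul(add(SSZ, Z), add(Z, SSZ))), add(add(Z, SSZ), Z))
  →3  add(add(SSZ, mul(add(SSZ, Z), add(Z, SSZ))), add(add(Z, SSZ), Z))
  →4  add(S(add(SZ, mul(add(SSZ, Z), add(Z, SSZ)))), add(add(Z, SSZ), Z))
  →5  S(add(add(SZ, mul(add(SSZ, Z), add(Z, SSZ))), add(add(Z, SSZ), Z)))
  →6  S(add(S(add(Z, mul(add(SSZ, Z), add(Z, SSZ)))), add(add(Z, SSZ), Z)))
  →7  S(S(add(add(Z, mul(add(SSZ, Z), add(Z, SSZ))), add(add(Z, SSZ), Z))))

Answer: after 7 steps: S(S(add(add(Z, mul(add(SSZ, Z), add(Z, SSZ))), add(add(Z, SSZ), Z))))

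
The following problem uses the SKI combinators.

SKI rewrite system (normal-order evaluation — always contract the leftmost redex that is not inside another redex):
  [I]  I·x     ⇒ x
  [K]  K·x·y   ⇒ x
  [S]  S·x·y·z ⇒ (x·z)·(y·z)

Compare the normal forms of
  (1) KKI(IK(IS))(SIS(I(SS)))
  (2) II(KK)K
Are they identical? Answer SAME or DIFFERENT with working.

Term A:
  start: KKI(IK(IS))(SIS(I(SS)))
  [1] K(IK(IS))(SIS(I(SS)))
  [2] IK(IS)
  [3] K(IS)
  [4] KS

Term B:
  start: II(KK)K
  [1] I(KK)K
  [2] KKK
  [3] K

Answer: DIFFERENT — A ⇓ KS, B ⇓ K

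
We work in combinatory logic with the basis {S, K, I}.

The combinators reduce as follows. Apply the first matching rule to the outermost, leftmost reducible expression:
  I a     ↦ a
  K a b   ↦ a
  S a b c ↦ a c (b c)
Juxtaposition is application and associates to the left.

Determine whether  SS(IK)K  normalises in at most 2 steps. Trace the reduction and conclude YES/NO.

  start: SS(IK)K
  [1] SK(IKK)
  [2] SK(KK)

Answer: YES — reaches normal form SK(KK) in 2 ≤ 2 steps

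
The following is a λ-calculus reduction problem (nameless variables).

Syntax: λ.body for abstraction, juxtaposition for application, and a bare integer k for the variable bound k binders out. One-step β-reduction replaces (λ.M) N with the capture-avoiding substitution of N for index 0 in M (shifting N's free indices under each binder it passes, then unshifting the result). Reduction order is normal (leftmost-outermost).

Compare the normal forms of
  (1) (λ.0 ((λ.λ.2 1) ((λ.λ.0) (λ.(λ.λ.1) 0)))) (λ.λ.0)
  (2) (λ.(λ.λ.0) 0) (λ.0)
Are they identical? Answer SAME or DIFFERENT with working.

Answer: SAME — A ⇓ λ.0, B ⇓ λ.0

Working:
Term A:
  start: (λ.0 ((λ.λ.2 1) ((λ.λ.0) (λ.(λ.λ.1) 0)))) (λ.λ.0)
  →1  (λ.λ.0) ((λ.λ.(λ.λ.0) 1) ((λ.λ.0) (λ.(λ.λ.1) 0)))
  →2  λ.0

Term B:
  start: (λ.(λ.λ.0) 0) (λ.0)
  →1  (λ.λ.0) (λ.0)
  →2  λ.0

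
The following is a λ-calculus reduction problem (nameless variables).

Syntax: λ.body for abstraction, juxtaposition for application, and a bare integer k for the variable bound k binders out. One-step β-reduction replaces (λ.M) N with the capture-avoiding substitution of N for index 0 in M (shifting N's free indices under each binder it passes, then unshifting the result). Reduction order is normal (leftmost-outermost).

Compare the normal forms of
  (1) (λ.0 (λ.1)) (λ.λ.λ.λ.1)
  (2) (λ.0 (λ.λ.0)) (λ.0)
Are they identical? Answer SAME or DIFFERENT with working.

Term A:
  start: (λ.0 (λ.1)) (λ.λ.λ.λ.1)
  →1  (λ.λ.λ.λ.1) (λ.λ.λ.λ.λ.1)
  →2  λ.λ.λ.1

Term B:
  start: (λ.0 (λ.λ.0)) (λ.0)
  →1  (λ.0) (λ.λ.0)
  →2  λ.λ.0

Answer: DIFFERENT — A ⇓ λ.λ.λ.1, B ⇓ λ.λ.0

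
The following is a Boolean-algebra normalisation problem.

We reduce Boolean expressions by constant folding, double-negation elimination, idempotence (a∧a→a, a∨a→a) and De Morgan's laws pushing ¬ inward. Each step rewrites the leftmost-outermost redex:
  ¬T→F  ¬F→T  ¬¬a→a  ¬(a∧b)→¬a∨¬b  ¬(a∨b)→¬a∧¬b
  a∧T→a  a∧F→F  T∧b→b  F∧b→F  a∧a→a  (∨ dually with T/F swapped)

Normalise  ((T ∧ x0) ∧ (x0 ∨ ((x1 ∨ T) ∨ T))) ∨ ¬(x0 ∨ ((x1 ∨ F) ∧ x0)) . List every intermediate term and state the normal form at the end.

  start: ((T ∧ x0) ∧ (x0 ∨ ((x1 ∨ T) ∨ T))) ∨ ¬(x0 ∨ ((x1 ∨ F) ∧ x0))
  [1] (x0 ∧ (x0 ∨ ((x1 ∨ T) ∨ T))) ∨ ¬(x0 ∨ ((x1 ∨ F) ∧ x0))
  [2] (x0 ∧ (x0 ∨ T)) ∨ ¬(x0 ∨ ((x1 ∨ F) ∧ x0))
  [3] (x0 ∧ T) ∨ ¬(x0 ∨ ((x1 ∨ F) ∧ x0))
  [4] x0 ∨ ¬(x0 ∨ ((x1 ∨ F) ∧ x0))
  [5] x0 ∨ (¬x0 ∧ ¬((x1 ∨ F) ∧ x0))
  [6] x0 ∨ (¬x0 ∧ (¬(x1 ∨ F) ∨ ¬x0))
  [7] x0 ∨ (¬x0 ∧ ((¬x1 ∧ ¬F) ∨ ¬x0))
  [8] x0 ∨ (¬x0 ∧ ((¬x1 ∧ T) ∨ ¬x0))
  [9] x0 ∨ (¬x0 ∧ (¬x1 ∨ ¬x0))

Answer: normal form = x0 ∨ (¬x0 ∧ (¬x1 ∨ ¬x0))  (in 9 steps)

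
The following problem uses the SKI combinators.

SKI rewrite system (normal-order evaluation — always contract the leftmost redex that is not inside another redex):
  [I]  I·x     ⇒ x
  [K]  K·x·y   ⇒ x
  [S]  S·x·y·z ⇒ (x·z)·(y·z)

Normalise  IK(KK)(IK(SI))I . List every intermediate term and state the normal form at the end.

Answer: normal form = K  (in 3 steps)

Reduction:
  start: IK(KK)(IK(SI))I
  step 1: K(KK)(IK(SI))I
  step 2: KKI
  step 3: K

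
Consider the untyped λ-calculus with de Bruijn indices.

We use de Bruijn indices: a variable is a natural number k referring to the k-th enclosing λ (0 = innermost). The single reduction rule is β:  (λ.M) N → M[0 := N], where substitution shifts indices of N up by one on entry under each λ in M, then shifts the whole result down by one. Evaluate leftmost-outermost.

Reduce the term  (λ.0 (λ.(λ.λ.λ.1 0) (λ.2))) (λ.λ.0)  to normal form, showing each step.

Answer: normal form = λ.0  (in 2 steps)

Derivation:
  start: (λ.0 (λ.(λ.λ.λ.1 0) (λ.2))) (λ.λ.0)
  →1  (λ.λ.0) (λ.(λ.λ.λ.1 0) (λ.λ.λ.0))
  →2  λ.0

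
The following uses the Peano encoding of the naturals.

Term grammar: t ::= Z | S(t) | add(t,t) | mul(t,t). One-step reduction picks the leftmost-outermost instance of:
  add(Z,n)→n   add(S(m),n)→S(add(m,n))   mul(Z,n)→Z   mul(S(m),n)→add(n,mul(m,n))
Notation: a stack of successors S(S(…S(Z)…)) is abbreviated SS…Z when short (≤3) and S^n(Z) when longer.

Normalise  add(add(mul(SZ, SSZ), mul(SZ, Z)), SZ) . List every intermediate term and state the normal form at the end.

Answer: normal form = SSSZ  (in 14 steps)

Reduction:
  start: add(add(mul(SZ, SSZ), mul(SZ, Z)), SZ)
  [1] add(add(add(SSZ, mul(Z, SSZ)), mul(SZ, Z)), SZ)
  [2] add(add(S(add(SZ, mul(Z, SSZ))), mul(SZ, Z)), SZ)
  [3] add(S(add(add(SZ, mul(Z, SSZ)), mul(SZ, Z))), SZ)
  [4] S(add(add(add(SZ, mul(Z, SSZ)), mul(SZ, Z)), SZ))
  [5] S(add(add(S(add(Z, mul(Z, SSZ))), mul(SZ, Z)), SZ))
  [6] S(add(S(add(add(Z, mul(Z, SSZ)), mul(SZ, Z))), SZ))
  [7] S(S(add(add(add(Z, mul(Z, SSZ)), mul(SZ, Z)), SZ)))
  [8] S(S(add(add(mul(Z, SSZ), mul(SZ, Z)), SZ)))
  [9] S(S(add(add(Z, mul(SZ, Z)), SZ)))
  [10] S(S(add(mul(SZ, Z), SZ)))
  [11] S(S(add(add(Z, mul(Z, Z)), SZ)))
  [12] S(S(add(mul(Z, Z), SZ)))
  [13] S(S(add(Z, SZ)))
  [14] SSSZ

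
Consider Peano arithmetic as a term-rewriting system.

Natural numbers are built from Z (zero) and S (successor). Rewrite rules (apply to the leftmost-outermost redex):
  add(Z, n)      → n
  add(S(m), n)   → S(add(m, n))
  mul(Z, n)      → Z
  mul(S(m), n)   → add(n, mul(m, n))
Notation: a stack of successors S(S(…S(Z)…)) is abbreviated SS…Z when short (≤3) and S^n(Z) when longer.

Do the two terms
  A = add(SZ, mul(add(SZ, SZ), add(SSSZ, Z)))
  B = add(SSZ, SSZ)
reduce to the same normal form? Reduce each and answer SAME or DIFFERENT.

Answer: DIFFERENT — A ⇓ S^7(Z), B ⇓ S^4(Z)

Reduction:
Term A:
  start: add(SZ, mul(add(SZ, SZ), add(SSSZ, Z)))
  [1] S(add(Z, mul(add(SZ, SZ), add(SSSZ, Z))))
  [2] S(mul(add(SZ, SZ), add(SSSZ, Z)))
  [3] S(mul(S(add(Z, SZ)), add(SSSZ, Z)))
  [4] S(add(add(SSSZ, Z), mul(add(Z, SZ), add(SSSZ, Z))))
  [5] S(add(S(add(SSZ, Z)), mul(add(Z, SZ), add(SSSZ, Z))))
  [6] S(S(add(add(SSZ, Z), mul(add(Z, SZ), add(SSSZ, Z)))))
  [7] S(S(add(S(add(SZ, Z)), mul(add(Z, SZ), add(SSSZ, Z)))))
  [8] S(S(S(add(add(SZ, Z), mul(add(Z, SZ), add(SSSZ, Z))))))
  [9] S(S(S(add(S(add(Z, Z)), mul(add(Z, SZ), add(SSSZ, Z))))))
  [10] S(S(S(S(add(add(Z, Z), mul(add(Z, SZ), add(SSSZ, Z)))))))
  [11] S(S(S(S(add(Z, mul(add(Z, SZ), add(SSSZ, Z)))))))
  [12] S(S(S(S(mul(add(Z, SZ), add(SSSZ, Z))))))
  [13] S(S(S(S(mul(SZ, add(SSSZ, Z))))))
  [14] S(S(S(S(add(add(SSSZ, Z), mul(Z, add(SSSZ, Z)))))))
  [15] S(S(S(S(add(S(add(SSZ, Z)), mul(Z, add(SSSZ, Z)))))))
  [16] S(S(S(S(S(add(add(SSZ, Z), mul(Z, add(SSSZ, Z))))))))
  [17] S(S(S(S(S(add(S(add(SZ, Z)), mul(Z, add(SSSZ, Z))))))))
  [18] S(S(S(S(S(S(add(add(SZ, Z), mul(Z, add(SSSZ, Z)))))))))
  [19] S(S(S(S(S(S(add(S(add(Z, Z)), mul(Z, add(SSSZ, Z)))))))))
  [20] S(S(S(S(S(S(S(add(add(Z, Z), mul(Z, add(SSSZ, Z))))))))))
  [21] S(S(S(S(S(S(S(add(Z, mul(Z, add(SSSZ, Z))))))))))
  [22] S(S(S(S(S(S(S(mul(Z, add(SSSZ, Z)))))))))
  [23] S^7(Z)

Term B:
  start: add(SSZ, SSZ)
  [1] S(add(SZ, SSZ))
  [2] S(S(add(Z, SSZ)))
  [3] S^4(Z)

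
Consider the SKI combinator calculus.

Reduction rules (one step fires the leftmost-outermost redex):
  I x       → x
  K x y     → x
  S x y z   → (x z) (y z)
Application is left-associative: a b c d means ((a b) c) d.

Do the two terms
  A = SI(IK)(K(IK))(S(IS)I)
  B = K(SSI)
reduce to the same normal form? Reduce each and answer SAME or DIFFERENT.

Answer: SAME — A ⇓ K(SSI), B ⇓ K(SSI)

Derivation:
Term A:
  start: SI(IK)(K(IK))(S(IS)I)
  →1  I(K(IK))(IK(K(IK)))(S(IS)I)
  →2  K(IK)(IK(K(IK)))(S(IS)I)
  →3  IK(S(IS)I)
  →4  K(S(IS)I)
  →5  K(SSI)

Term B:
  start: K(SSI)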